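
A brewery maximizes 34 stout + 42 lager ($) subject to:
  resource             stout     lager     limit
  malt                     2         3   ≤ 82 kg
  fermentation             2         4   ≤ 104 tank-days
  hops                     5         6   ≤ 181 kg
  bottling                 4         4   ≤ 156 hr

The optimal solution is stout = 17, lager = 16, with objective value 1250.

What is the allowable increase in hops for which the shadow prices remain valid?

18

Binding constraints: malt, hops. The basis is B = [[2,3],[5,6]] with det -3.
Per unit increase in hops, x* moves by d = (1, -0.6667).
The basis stays optimal until bottling becomes binding; allowable increase = 18 kg.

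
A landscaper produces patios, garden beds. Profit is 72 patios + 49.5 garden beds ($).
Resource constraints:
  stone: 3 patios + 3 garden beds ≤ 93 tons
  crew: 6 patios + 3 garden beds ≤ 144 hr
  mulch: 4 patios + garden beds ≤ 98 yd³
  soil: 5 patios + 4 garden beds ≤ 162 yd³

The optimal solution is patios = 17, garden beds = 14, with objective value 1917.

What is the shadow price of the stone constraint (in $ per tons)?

9

Check each constraint at x*: stone 93/93 (tight); crew 144/144 (tight); mulch 82/98 (slack 16); soil 141/162 (slack 21).
By complementary slackness, y = 0 for the non-binding constraints.
Dual feasibility on the basic columns requires 3·y_stone + 6·y_crew = 72, 3·y_stone + 3·y_crew = 49.5.
→ y_stone = 9 and y_crew = 7.5.
Shadow price of stone = 9.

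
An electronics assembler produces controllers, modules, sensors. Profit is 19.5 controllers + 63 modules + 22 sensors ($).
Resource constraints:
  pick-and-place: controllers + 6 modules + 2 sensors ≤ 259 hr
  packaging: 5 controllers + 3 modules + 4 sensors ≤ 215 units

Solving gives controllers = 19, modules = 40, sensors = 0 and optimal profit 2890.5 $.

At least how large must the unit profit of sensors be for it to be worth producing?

At the optimum: pick-and-place uses 259 of 259 (binding); packaging uses 215 of 215 (binding).
From A_Bᵀ y = c: 1·y_pick-and-place + 5·y_packaging = 19.5; 6·y_pick-and-place + 3·y_packaging = 63.
This yields shadow prices y_pick-and-place = 9.5, y_packaging = 2.
sensors enters the basis when its profit ≥ yᵀa₃ = 9.5·2 + 2·4 = 27.

27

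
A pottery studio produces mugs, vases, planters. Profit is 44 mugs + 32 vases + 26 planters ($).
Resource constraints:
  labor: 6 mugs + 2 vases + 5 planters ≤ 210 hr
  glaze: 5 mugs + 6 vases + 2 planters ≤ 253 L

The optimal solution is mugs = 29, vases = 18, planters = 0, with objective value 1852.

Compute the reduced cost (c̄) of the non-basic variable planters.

-2

Check each constraint at x*: labor 210/210 (tight); glaze 253/253 (tight).
From A_Bᵀ y = c: 6·y_labor + 5·y_glaze = 44; 2·y_labor + 6·y_glaze = 32.
This yields shadow prices y_labor = 4, y_glaze = 4.
Reduced cost of planters: c₃ − yᵀa₃ = 26 − (4·5 + 4·2) = 26 − 28 = -2.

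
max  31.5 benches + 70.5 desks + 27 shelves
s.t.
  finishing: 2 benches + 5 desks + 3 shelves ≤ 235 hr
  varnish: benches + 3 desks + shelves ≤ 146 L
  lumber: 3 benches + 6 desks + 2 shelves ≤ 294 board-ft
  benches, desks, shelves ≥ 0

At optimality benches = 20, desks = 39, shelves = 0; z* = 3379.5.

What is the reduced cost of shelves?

Binding: finishing and lumber. Non-binding: varnish (9 unused).
Slack constraints have shadow price 0 (complementary slackness).
Dual feasibility on the basic columns requires 2·y_finishing + 3·y_lumber = 31.5, 5·y_finishing + 6·y_lumber = 70.5.
This yields shadow prices y_finishing = 7.5, y_lumber = 5.5.
Reduced cost of shelves: c₃ − yᵀa₃ = 27 − (7.5·3 + 5.5·2) = 27 − 33.5 = -6.5.

-6.5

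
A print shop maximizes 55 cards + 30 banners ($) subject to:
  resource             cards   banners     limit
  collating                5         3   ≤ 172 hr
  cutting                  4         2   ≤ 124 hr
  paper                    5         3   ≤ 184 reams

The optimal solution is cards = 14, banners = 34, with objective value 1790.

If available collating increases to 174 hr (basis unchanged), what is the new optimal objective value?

1800

At the optimum: collating uses 172 of 172 (binding); cutting uses 124 of 124 (binding); paper uses 172 of 184 (slack = 12).
Slack constraints have shadow price 0 (complementary slackness).
The binding rows give the dual system: 5·y_collating + 4·y_cutting = 55 and 3·y_collating + 2·y_cutting = 30.
→ y_collating = 5 and y_cutting = 7.5.
Δz = y_collating·Δb = 5 × (2) = 10, so new z* = 1790 + 10 = 1800.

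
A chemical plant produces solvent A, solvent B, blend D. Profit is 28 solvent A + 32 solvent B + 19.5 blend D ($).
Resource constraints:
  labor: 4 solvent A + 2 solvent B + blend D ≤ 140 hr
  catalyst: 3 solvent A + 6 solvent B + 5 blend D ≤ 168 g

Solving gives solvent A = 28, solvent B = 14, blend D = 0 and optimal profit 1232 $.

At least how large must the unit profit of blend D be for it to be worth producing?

24

Both labor and catalyst are binding at x*.
The binding rows give the dual system: 4·y_labor + 3·y_catalyst = 28 and 2·y_labor + 6·y_catalyst = 32.
This yields shadow prices y_labor = 4, y_catalyst = 4.
blend D enters the basis when its profit ≥ yᵀa₃ = 4·1 + 4·5 = 24.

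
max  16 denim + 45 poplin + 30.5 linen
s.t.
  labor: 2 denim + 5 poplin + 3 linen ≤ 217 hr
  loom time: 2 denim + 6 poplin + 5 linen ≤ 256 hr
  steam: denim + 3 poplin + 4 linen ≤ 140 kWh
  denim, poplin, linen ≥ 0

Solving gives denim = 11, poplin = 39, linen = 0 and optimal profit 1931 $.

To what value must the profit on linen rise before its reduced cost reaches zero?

34

Check each constraint at x*: labor 217/217 (tight); loom time 256/256 (tight); steam 128/140 (slack 12).
Since steam is not tight, its dual is 0.
Dual feasibility on the basic columns requires 2·y_labor + 2·y_loom time = 16, 5·y_labor + 6·y_loom time = 45.
This yields shadow prices y_labor = 3, y_loom time = 5.
linen enters the basis when its profit ≥ yᵀa₃ = 3·3 + 5·5 = 34.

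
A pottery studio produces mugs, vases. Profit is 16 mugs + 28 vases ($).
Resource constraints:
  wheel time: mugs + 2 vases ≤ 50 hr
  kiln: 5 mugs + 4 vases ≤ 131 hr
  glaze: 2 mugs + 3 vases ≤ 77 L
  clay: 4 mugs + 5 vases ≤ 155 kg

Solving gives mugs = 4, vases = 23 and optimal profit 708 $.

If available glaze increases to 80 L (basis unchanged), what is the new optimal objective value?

720

Check each constraint at x*: wheel time 50/50 (tight); kiln 112/131 (slack 19); glaze 77/77 (tight); clay 131/155 (slack 24).
Since kiln, clay are not tight, their duals are 0.
The binding rows give the dual system: 1·y_wheel time + 2·y_glaze = 16 and 2·y_wheel time + 3·y_glaze = 28.
→ y_wheel time = 8 and y_glaze = 4.
Δz = y_glaze·Δb = 4 × (3) = 12, so new z* = 708 + 12 = 720.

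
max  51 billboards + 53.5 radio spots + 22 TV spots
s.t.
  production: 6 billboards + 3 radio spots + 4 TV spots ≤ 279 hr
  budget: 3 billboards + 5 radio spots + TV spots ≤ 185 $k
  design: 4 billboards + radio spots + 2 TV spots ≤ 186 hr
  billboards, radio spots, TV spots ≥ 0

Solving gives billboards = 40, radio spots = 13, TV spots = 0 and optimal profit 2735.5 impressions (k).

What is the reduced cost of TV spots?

Check each constraint at x*: production 279/279 (tight); budget 185/185 (tight); design 173/186 (slack 13).
Since design is not tight, its dual is 0.
From A_Bᵀ y = c: 6·y_production + 3·y_budget = 51; 3·y_production + 5·y_budget = 53.5.
Solving: y_production = 4.5, y_budget = 8.
Reduced cost of TV spots: c₃ − yᵀa₃ = 22 − (4.5·4 + 8·1) = 22 − 26 = -4.

-4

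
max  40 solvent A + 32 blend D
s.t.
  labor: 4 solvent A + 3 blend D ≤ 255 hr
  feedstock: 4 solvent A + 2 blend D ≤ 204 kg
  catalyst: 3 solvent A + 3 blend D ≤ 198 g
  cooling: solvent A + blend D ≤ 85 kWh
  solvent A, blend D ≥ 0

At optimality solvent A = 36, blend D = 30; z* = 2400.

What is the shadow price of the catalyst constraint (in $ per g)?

8

Binding: feedstock and catalyst. Non-binding: labor (21 unused), cooling (19 unused).
By complementary slackness, y = 0 for the non-binding constraints.
From A_Bᵀ y = c: 4·y_feedstock + 3·y_catalyst = 40; 2·y_feedstock + 3·y_catalyst = 32.
Solving: y_feedstock = 4, y_catalyst = 8.
Shadow price of catalyst = 8.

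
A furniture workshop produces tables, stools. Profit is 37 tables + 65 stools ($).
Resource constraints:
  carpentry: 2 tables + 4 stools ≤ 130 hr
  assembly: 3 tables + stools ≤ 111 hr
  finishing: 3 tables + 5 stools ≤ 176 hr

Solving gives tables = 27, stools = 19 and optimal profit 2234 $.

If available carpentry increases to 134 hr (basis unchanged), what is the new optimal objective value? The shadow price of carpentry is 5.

Δb = 4, so new z* = 2234 + (5)·(4) = 2234 + 20 = 2254.

2254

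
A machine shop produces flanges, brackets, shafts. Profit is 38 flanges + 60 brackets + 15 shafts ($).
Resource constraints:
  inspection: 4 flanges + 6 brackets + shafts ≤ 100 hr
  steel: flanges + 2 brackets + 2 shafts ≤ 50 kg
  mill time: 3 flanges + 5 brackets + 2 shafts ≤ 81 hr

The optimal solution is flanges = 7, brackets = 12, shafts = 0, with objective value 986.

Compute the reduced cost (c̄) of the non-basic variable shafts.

Check each constraint at x*: inspection 100/100 (tight); steel 31/50 (slack 19); mill time 81/81 (tight).
By complementary slackness, y = 0 for the non-binding constraint.
Dual feasibility on the basic columns requires 4·y_inspection + 3·y_mill time = 38, 6·y_inspection + 5·y_mill time = 60.
This yields shadow prices y_inspection = 5, y_mill time = 6.
Reduced cost of shafts: c₃ − yᵀa₃ = 15 − (5·1 + 6·2) = 15 − 17 = -2.

-2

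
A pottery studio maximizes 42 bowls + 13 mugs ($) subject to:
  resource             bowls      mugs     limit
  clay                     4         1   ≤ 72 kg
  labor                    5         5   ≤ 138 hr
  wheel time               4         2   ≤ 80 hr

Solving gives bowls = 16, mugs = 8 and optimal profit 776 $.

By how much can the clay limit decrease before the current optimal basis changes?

Binding constraints: clay, wheel time. The basis is B = [[4,1],[4,2]] with det 4.
Per unit decrease in clay, x* moves by d = (-0.5, 1).
The basis stays optimal until labor becomes binding; allowable decrease = 7.2 kg.

7.2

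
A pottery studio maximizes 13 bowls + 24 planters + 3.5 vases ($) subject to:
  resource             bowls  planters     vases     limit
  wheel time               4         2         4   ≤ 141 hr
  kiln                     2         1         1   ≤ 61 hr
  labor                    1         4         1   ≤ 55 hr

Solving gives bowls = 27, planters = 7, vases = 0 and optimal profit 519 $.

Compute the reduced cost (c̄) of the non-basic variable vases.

-5.5

Check each constraint at x*: wheel time 122/141 (slack 19); kiln 61/61 (tight); labor 55/55 (tight).
Since wheel time is not tight, its dual is 0.
Dual feasibility on the basic columns requires 2·y_kiln + 1·y_labor = 13, 1·y_kiln + 4·y_labor = 24.
→ y_kiln = 4 and y_labor = 5.
Reduced cost of vases: c₃ − yᵀa₃ = 3.5 − (4·1 + 5·1) = 3.5 − 9 = -5.5.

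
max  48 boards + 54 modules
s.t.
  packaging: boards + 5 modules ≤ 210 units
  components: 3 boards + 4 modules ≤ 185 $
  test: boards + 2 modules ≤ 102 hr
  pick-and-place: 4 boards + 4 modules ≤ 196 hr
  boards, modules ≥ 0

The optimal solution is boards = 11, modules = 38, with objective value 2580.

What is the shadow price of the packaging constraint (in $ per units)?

0

Binding: components and pick-and-place. Non-binding: packaging (9 unused), test (15 unused).
By complementary slackness, y = 0 for the non-binding constraints.
The binding rows give the dual system: 3·y_components + 4·y_pick-and-place = 48 and 4·y_components + 4·y_pick-and-place = 54.
Solving: y_components = 6, y_pick-and-place = 7.5.
Shadow price of packaging = 0.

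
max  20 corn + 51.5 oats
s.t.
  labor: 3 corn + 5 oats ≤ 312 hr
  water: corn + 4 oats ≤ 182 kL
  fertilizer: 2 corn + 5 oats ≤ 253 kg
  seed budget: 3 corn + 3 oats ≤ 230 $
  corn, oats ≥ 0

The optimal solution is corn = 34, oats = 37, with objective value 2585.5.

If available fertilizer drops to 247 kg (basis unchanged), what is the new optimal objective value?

2528.5

Binding: water and fertilizer. Non-binding: labor (25 unused), seed budget (17 unused).
Slack constraints have shadow price 0 (complementary slackness).
Dual feasibility on the basic columns requires 1·y_water + 2·y_fertilizer = 20, 4·y_water + 5·y_fertilizer = 51.5.
Solving: y_water = 1, y_fertilizer = 9.5.
Δz = y_fertilizer·Δb = 9.5 × (-6) = -57, so new z* = 2585.5 − 57 = 2528.5.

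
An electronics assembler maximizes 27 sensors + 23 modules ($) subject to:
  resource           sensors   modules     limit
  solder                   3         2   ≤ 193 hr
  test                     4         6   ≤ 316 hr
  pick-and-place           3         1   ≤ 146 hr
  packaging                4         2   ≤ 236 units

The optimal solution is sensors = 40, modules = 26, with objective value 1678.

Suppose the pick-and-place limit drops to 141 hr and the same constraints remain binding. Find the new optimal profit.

1653

Check each constraint at x*: solder 172/193 (slack 21); test 316/316 (tight); pick-and-place 146/146 (tight); packaging 212/236 (slack 24).
By complementary slackness, y = 0 for the non-binding constraints.
From A_Bᵀ y = c: 4·y_test + 3·y_pick-and-place = 27; 6·y_test + 1·y_pick-and-place = 23.
Solving: y_test = 3, y_pick-and-place = 5.
Δz = y_pick-and-place·Δb = 5 × (-5) = -25, so new z* = 1678 − 25 = 1653.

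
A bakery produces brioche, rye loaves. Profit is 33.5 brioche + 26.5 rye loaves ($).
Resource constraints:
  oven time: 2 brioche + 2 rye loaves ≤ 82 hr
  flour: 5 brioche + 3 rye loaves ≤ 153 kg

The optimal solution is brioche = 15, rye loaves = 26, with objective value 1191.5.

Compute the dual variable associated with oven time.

8

Both oven time and flour are binding at x*.
The binding rows give the dual system: 2·y_oven time + 5·y_flour = 33.5 and 2·y_oven time + 3·y_flour = 26.5.
Solving: y_oven time = 8, y_flour = 3.5.
Shadow price of oven time = 8.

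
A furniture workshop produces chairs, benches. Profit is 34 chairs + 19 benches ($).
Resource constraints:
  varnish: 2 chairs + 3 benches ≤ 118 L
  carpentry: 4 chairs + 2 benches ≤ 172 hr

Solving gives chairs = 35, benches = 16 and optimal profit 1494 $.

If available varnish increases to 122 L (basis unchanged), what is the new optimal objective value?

1498

Both varnish and carpentry are binding at x*.
Dual feasibility on the basic columns requires 2·y_varnish + 4·y_carpentry = 34, 3·y_varnish + 2·y_carpentry = 19.
This yields shadow prices y_varnish = 1, y_carpentry = 8.
Δz = y_varnish·Δb = 1 × (4) = 4, so new z* = 1494 + 4 = 1498.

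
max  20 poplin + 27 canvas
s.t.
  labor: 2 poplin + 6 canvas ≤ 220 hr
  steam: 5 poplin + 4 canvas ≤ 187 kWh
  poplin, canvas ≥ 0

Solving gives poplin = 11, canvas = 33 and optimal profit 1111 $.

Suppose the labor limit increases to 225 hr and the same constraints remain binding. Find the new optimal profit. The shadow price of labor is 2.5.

Δb = 5, so new z* = 1111 + (2.5)·(5) = 1111 + 12.5 = 1123.5.

1123.5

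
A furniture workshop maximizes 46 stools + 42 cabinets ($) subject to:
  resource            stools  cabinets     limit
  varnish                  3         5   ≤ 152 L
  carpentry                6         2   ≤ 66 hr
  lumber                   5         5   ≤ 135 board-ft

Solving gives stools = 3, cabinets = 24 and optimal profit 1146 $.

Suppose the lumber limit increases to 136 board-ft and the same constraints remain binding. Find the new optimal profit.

1154

Check each constraint at x*: varnish 129/152 (slack 23); carpentry 66/66 (tight); lumber 135/135 (tight).
Slack constraints have shadow price 0 (complementary slackness).
Dual feasibility on the basic columns requires 6·y_carpentry + 5·y_lumber = 46, 2·y_carpentry + 5·y_lumber = 42.
This yields shadow prices y_carpentry = 1, y_lumber = 8.
Δz = y_lumber·Δb = 8 × (1) = 8, so new z* = 1146 + 8 = 1154.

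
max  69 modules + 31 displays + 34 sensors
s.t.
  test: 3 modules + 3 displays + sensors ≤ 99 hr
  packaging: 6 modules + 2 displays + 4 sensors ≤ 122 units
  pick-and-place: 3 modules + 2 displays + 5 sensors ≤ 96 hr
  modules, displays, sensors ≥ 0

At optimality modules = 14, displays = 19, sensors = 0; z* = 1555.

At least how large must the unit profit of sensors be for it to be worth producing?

42

Check each constraint at x*: test 99/99 (tight); packaging 122/122 (tight); pick-and-place 80/96 (slack 16).
Slack constraints have shadow price 0 (complementary slackness).
The binding rows give the dual system: 3·y_test + 6·y_packaging = 69 and 3·y_test + 2·y_packaging = 31.
→ y_test = 4 and y_packaging = 9.5.
sensors enters the basis when its profit ≥ yᵀa₃ = 4·1 + 9.5·4 = 42.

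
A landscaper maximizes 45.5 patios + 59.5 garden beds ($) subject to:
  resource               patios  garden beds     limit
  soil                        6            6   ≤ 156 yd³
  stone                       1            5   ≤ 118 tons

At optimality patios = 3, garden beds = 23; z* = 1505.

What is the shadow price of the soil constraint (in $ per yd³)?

7

Check each constraint at x*: soil 156/156 (tight); stone 118/118 (tight).
The binding rows give the dual system: 6·y_soil + 1·y_stone = 45.5 and 6·y_soil + 5·y_stone = 59.5.
→ y_soil = 7 and y_stone = 3.5.
Shadow price of soil = 7.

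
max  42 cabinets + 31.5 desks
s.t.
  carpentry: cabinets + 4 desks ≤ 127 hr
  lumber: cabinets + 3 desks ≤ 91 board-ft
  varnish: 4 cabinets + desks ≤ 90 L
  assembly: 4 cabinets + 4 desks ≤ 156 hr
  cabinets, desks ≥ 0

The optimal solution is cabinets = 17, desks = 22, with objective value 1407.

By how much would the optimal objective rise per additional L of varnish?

3.5

At the optimum: carpentry uses 105 of 127 (slack = 22); lumber uses 83 of 91 (slack = 8); varnish uses 90 of 90 (binding); assembly uses 156 of 156 (binding).
By complementary slackness, y = 0 for the non-binding constraints.
From A_Bᵀ y = c: 4·y_varnish + 4·y_assembly = 42; 1·y_varnish + 4·y_assembly = 31.5.
→ y_varnish = 3.5 and y_assembly = 7.
Shadow price of varnish = 3.5.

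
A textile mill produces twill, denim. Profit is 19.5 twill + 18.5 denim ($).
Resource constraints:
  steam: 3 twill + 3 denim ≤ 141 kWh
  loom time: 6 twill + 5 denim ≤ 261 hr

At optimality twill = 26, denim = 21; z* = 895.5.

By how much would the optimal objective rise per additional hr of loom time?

1

At the optimum: steam uses 141 of 141 (binding); loom time uses 261 of 261 (binding).
The binding rows give the dual system: 3·y_steam + 6·y_loom time = 19.5 and 3·y_steam + 5·y_loom time = 18.5.
Solving: y_steam = 4.5, y_loom time = 1.
Shadow price of loom time = 1.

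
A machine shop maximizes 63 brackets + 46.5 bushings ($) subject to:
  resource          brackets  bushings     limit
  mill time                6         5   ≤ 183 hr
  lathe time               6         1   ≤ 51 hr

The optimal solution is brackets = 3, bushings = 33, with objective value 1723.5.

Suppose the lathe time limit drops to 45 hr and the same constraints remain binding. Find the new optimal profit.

1714.5

Check each constraint at x*: mill time 183/183 (tight); lathe time 51/51 (tight).
From A_Bᵀ y = c: 6·y_mill time + 6·y_lathe time = 63; 5·y_mill time + 1·y_lathe time = 46.5.
→ y_mill time = 9 and y_lathe time = 1.5.
Δz = y_lathe time·Δb = 1.5 × (-6) = -9, so new z* = 1723.5 − 9 = 1714.5.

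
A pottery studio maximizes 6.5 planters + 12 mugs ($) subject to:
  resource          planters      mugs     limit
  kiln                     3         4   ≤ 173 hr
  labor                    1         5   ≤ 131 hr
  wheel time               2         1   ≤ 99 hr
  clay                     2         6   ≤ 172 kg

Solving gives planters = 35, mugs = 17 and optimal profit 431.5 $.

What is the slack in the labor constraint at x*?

11

labor used = 1·35 + 5·17 = 120; slack = 131 − 120 = 11.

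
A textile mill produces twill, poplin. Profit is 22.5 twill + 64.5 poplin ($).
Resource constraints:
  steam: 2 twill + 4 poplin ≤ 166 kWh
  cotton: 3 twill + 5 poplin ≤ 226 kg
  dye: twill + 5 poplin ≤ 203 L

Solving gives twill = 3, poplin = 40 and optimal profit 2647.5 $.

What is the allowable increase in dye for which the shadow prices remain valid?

4.5

Binding constraints: steam, dye. The basis is B = [[2,4],[1,5]] with det 6.
Per unit increase in dye, x* moves by d = (-0.6667, 0.3333).
The basis stays optimal until twill reaches 0; allowable increase = 4.5 L.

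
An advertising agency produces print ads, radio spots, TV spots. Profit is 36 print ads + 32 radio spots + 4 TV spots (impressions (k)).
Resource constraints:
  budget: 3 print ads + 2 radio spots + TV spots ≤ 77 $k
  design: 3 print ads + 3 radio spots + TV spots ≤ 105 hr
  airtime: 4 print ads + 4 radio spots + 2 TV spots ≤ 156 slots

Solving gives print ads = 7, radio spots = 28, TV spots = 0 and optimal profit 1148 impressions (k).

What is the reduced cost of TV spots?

-8

Check each constraint at x*: budget 77/77 (tight); design 105/105 (tight); airtime 140/156 (slack 16).
Slack constraints have shadow price 0 (complementary slackness).
From A_Bᵀ y = c: 3·y_budget + 3·y_design = 36; 2·y_budget + 3·y_design = 32.
This yields shadow prices y_budget = 4, y_design = 8.
Reduced cost of TV spots: c₃ − yᵀa₃ = 4 − (4·1 + 8·1) = 4 − 12 = -8.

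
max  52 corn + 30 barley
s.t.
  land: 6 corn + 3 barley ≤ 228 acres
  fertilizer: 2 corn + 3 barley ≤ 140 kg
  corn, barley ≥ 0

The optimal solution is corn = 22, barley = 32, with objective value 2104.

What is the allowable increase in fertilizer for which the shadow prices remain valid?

88

Binding constraints: land, fertilizer. The basis is B = [[6,3],[2,3]] with det 12.
Per unit increase in fertilizer, x* moves by d = (-0.25, 0.5).
The basis stays optimal until corn reaches 0; allowable increase = 88 kg.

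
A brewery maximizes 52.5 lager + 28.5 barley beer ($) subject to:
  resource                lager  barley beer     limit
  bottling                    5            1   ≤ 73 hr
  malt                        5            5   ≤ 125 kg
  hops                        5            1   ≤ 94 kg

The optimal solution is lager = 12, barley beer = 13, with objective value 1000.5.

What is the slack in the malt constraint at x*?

0

malt used = 5·12 + 5·13 = 125; slack = 125 − 125 = 0.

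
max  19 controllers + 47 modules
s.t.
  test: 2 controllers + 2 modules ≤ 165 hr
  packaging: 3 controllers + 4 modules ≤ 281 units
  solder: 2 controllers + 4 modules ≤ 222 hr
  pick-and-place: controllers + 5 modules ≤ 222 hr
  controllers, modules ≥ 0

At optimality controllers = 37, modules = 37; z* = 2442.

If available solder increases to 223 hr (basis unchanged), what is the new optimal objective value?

At the optimum: test uses 148 of 165 (slack = 17); packaging uses 259 of 281 (slack = 22); solder uses 222 of 222 (binding); pick-and-place uses 222 of 222 (binding).
Since test, packaging are not tight, their duals are 0.
The binding rows give the dual system: 2·y_solder + 1·y_pick-and-place = 19 and 4·y_solder + 5·y_pick-and-place = 47.
→ y_solder = 8 and y_pick-and-place = 3.
Δz = y_solder·Δb = 8 × (1) = 8, so new z* = 2442 + 8 = 2450.

2450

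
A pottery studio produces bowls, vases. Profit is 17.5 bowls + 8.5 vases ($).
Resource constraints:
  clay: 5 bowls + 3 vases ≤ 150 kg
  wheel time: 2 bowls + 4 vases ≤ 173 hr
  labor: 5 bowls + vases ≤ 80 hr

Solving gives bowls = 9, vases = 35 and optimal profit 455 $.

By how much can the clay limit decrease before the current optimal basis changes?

70

Binding constraints: clay, labor. The basis is B = [[5,3],[5,1]] with det -10.
Per unit decrease in clay, x* moves by d = (0.1, -0.5).
The basis stays optimal until vases reaches 0; allowable decrease = 70 kg.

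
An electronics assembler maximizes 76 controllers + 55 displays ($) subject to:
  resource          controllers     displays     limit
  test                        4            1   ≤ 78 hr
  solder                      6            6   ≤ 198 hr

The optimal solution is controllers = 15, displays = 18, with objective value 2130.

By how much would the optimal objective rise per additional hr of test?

At the optimum: test uses 78 of 78 (binding); solder uses 198 of 198 (binding).
The binding rows give the dual system: 4·y_test + 6·y_solder = 76 and 1·y_test + 6·y_solder = 55.
This yields shadow prices y_test = 7, y_solder = 8.
Shadow price of test = 7.

7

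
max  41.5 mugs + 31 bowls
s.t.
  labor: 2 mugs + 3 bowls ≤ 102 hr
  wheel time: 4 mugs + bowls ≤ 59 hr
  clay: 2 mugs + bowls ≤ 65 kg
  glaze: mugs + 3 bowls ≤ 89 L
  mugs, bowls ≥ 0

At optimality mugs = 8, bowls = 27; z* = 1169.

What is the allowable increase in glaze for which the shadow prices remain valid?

5.5

Binding constraints: wheel time, glaze. The basis is B = [[4,1],[1,3]] with det 11.
Per unit increase in glaze, x* moves by d = (-0.0909, 0.3636).
The basis stays optimal until labor becomes binding; allowable increase = 5.5 L.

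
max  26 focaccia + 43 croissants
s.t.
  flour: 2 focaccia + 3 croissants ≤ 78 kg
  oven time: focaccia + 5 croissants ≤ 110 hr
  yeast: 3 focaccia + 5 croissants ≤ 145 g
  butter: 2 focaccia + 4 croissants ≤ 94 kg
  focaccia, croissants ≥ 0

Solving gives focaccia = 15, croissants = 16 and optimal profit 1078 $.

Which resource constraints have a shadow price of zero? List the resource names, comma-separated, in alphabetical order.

oven time, yeast

flour: 78/78 (binding)
oven time: 95/110 (slack 15)
yeast: 125/145 (slack 20)
butter: 94/94 (binding)
By complementary slackness, a constraint with positive slack has shadow price 0 → oven time, yeast.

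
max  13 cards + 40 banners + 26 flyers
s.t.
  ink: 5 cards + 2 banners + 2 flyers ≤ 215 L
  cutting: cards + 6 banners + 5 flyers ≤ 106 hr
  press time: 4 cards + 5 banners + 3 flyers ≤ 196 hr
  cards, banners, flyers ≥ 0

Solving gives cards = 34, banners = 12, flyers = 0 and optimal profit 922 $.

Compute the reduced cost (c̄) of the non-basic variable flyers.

-5

At the optimum: ink uses 194 of 215 (slack = 21); cutting uses 106 of 106 (binding); press time uses 196 of 196 (binding).
By complementary slackness, y = 0 for the non-binding constraint.
Dual feasibility on the basic columns requires 1·y_cutting + 4·y_press time = 13, 6·y_cutting + 5·y_press time = 40.
→ y_cutting = 5 and y_press time = 2.
Reduced cost of flyers: c₃ − yᵀa₃ = 26 − (5·5 + 2·3) = 26 − 31 = -5.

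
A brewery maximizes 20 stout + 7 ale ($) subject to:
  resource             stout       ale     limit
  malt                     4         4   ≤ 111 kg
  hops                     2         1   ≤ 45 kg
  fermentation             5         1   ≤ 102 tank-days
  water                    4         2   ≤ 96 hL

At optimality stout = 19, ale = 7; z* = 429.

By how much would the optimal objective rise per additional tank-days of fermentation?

2

At the optimum: malt uses 104 of 111 (slack = 7); hops uses 45 of 45 (binding); fermentation uses 102 of 102 (binding); water uses 90 of 96 (slack = 6).
Since malt, water are not tight, their duals are 0.
From A_Bᵀ y = c: 2·y_hops + 5·y_fermentation = 20; 1·y_hops + 1·y_fermentation = 7.
→ y_hops = 5 and y_fermentation = 2.
Shadow price of fermentation = 2.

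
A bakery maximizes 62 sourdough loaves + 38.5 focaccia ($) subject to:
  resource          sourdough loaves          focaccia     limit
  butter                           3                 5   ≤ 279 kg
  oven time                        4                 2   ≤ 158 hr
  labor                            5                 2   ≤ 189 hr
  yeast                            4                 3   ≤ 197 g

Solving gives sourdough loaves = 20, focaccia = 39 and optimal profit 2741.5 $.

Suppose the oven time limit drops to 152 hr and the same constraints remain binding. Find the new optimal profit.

2693.5

At the optimum: butter uses 255 of 279 (slack = 24); oven time uses 158 of 158 (binding); labor uses 178 of 189 (slack = 11); yeast uses 197 of 197 (binding).
By complementary slackness, y = 0 for the non-binding constraints.
Dual feasibility on the basic columns requires 4·y_oven time + 4·y_yeast = 62, 2·y_oven time + 3·y_yeast = 38.5.
→ y_oven time = 8 and y_yeast = 7.5.
Δz = y_oven time·Δb = 8 × (-6) = -48, so new z* = 2741.5 − 48 = 2693.5.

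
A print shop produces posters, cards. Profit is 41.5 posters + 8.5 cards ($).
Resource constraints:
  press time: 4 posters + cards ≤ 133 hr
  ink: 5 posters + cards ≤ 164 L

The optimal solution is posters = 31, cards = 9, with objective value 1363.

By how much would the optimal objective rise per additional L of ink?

7.5

At the optimum: press time uses 133 of 133 (binding); ink uses 164 of 164 (binding).
The binding rows give the dual system: 4·y_press time + 5·y_ink = 41.5 and 1·y_press time + 1·y_ink = 8.5.
This yields shadow prices y_press time = 1, y_ink = 7.5.
Shadow price of ink = 7.5.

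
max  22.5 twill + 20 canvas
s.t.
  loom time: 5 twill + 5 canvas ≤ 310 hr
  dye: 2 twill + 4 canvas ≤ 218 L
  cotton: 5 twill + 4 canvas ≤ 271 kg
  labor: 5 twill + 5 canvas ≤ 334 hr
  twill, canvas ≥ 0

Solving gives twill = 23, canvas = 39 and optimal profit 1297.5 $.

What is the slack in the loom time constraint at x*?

0

loom time used = 5·23 + 5·39 = 310; slack = 310 − 310 = 0.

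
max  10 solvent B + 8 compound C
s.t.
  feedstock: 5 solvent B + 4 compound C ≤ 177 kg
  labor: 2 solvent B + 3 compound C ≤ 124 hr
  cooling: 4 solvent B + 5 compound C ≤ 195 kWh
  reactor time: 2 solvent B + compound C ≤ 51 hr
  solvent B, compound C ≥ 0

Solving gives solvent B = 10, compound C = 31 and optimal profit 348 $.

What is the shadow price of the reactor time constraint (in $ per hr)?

3

At the optimum: feedstock uses 174 of 177 (slack = 3); labor uses 113 of 124 (slack = 11); cooling uses 195 of 195 (binding); reactor time uses 51 of 51 (binding).
Slack constraints have shadow price 0 (complementary slackness).
The binding rows give the dual system: 4·y_cooling + 2·y_reactor time = 10 and 5·y_cooling + 1·y_reactor time = 8.
Solving: y_cooling = 1, y_reactor time = 3.
Shadow price of reactor time = 3.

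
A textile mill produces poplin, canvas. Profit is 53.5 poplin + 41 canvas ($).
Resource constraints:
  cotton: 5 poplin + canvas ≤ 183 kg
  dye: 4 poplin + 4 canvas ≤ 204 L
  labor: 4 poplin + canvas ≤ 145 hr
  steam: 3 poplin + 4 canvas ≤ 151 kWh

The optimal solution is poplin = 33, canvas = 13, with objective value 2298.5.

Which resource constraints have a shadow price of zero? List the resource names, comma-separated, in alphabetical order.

cotton, dye

cotton: 178/183 (slack 5)
dye: 184/204 (slack 20)
labor: 145/145 (binding)
steam: 151/151 (binding)
By complementary slackness, a constraint with positive slack has shadow price 0 → cotton, dye.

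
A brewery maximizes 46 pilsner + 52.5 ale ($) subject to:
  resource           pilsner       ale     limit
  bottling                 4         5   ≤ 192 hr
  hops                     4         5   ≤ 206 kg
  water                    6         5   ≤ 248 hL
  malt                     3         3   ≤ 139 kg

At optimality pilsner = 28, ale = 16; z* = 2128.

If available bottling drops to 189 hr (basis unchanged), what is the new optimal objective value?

Binding: bottling and water. Non-binding: hops (14 unused), malt (7 unused).
Slack constraints have shadow price 0 (complementary slackness).
The binding rows give the dual system: 4·y_bottling + 6·y_water = 46 and 5·y_bottling + 5·y_water = 52.5.
→ y_bottling = 8.5 and y_water = 2.
Δz = y_bottling·Δb = 8.5 × (-3) = -25.5, so new z* = 2128 − 25.5 = 2102.5.

2102.5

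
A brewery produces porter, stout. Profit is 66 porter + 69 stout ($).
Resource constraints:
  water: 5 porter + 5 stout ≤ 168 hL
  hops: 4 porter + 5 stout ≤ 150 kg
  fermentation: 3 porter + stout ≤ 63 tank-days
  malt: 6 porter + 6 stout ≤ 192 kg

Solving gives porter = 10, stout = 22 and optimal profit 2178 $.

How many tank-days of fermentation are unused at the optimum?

fermentation used = 3·10 + 1·22 = 52; slack = 63 − 52 = 11.

11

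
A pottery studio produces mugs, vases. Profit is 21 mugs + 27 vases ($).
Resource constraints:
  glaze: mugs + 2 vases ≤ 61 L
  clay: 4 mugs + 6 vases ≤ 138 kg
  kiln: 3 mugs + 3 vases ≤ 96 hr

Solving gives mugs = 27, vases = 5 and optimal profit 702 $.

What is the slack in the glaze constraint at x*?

glaze used = 1·27 + 2·5 = 37; slack = 61 − 37 = 24.

24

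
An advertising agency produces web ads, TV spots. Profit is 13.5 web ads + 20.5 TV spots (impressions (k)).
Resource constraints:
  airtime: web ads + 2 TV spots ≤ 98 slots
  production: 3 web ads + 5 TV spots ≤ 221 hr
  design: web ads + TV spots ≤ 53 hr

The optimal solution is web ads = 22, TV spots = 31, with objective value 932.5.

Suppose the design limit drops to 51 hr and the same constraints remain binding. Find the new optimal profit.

Binding: production and design. Non-binding: airtime (14 unused).
Since airtime is not tight, its dual is 0.
Dual feasibility on the basic columns requires 3·y_production + 1·y_design = 13.5, 5·y_production + 1·y_design = 20.5.
Solving: y_production = 3.5, y_design = 3.
Δz = y_design·Δb = 3 × (-2) = -6, so new z* = 932.5 − 6 = 926.5.

926.5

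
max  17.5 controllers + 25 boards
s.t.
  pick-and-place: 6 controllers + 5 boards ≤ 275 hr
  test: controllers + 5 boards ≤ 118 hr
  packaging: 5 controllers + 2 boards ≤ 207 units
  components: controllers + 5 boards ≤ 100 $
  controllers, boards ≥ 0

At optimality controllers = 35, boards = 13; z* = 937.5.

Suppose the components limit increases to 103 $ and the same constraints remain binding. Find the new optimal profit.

At the optimum: pick-and-place uses 275 of 275 (binding); test uses 100 of 118 (slack = 18); packaging uses 201 of 207 (slack = 6); components uses 100 of 100 (binding).
Since test, packaging are not tight, their duals are 0.
Dual feasibility on the basic columns requires 6·y_pick-and-place + 1·y_components = 17.5, 5·y_pick-and-place + 5·y_components = 25.
→ y_pick-and-place = 2.5 and y_components = 2.5.
Δz = y_components·Δb = 2.5 × (3) = 7.5, so new z* = 937.5 + 7.5 = 945.

945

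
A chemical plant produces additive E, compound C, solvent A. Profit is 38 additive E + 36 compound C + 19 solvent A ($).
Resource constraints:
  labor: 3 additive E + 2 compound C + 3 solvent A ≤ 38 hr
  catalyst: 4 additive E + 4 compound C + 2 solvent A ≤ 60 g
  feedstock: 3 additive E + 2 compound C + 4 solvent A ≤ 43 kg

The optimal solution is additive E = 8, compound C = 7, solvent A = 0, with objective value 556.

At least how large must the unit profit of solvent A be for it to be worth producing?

22

Check each constraint at x*: labor 38/38 (tight); catalyst 60/60 (tight); feedstock 38/43 (slack 5).
By complementary slackness, y = 0 for the non-binding constraint.
The binding rows give the dual system: 3·y_labor + 4·y_catalyst = 38 and 2·y_labor + 4·y_catalyst = 36.
This yields shadow prices y_labor = 2, y_catalyst = 8.
solvent A enters the basis when its profit ≥ yᵀa₃ = 2·3 + 8·2 = 22.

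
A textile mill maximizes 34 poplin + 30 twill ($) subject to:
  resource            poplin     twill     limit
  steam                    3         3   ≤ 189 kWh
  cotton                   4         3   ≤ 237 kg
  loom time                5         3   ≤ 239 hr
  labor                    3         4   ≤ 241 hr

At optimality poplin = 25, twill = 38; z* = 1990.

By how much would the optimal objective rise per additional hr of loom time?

Binding: steam and loom time. Non-binding: cotton (23 unused), labor (14 unused).
By complementary slackness, y = 0 for the non-binding constraints.
From A_Bᵀ y = c: 3·y_steam + 5·y_loom time = 34; 3·y_steam + 3·y_loom time = 30.
→ y_steam = 8 and y_loom time = 2.
Shadow price of loom time = 2.

2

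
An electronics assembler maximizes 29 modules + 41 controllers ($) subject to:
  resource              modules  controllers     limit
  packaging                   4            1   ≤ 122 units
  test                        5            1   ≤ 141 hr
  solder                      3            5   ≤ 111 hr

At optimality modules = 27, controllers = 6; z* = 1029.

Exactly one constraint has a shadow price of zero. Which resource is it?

packaging: 114/122 (slack 8)
test: 141/141 (binding)
solder: 111/111 (binding)
By complementary slackness, a constraint with positive slack has shadow price 0 → packaging.

packaging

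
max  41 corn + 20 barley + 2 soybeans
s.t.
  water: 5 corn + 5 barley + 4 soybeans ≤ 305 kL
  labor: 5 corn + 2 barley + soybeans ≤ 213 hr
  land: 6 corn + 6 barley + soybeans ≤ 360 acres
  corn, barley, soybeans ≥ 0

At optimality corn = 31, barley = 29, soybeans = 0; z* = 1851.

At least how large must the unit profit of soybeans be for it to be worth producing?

At the optimum: water uses 300 of 305 (slack = 5); labor uses 213 of 213 (binding); land uses 360 of 360 (binding).
Since water is not tight, its dual is 0.
From A_Bᵀ y = c: 5·y_labor + 6·y_land = 41; 2·y_labor + 6·y_land = 20.
Solving: y_labor = 7, y_land = 1.
soybeans enters the basis when its profit ≥ yᵀa₃ = 7·1 + 1·1 = 8.

8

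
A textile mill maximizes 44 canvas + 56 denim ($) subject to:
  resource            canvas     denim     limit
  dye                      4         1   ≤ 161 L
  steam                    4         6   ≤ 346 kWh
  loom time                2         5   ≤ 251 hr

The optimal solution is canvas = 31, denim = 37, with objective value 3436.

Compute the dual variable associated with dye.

Check each constraint at x*: dye 161/161 (tight); steam 346/346 (tight); loom time 247/251 (slack 4).
Slack constraints have shadow price 0 (complementary slackness).
From A_Bᵀ y = c: 4·y_dye + 4·y_steam = 44; 1·y_dye + 6·y_steam = 56.
→ y_dye = 2 and y_steam = 9.
Shadow price of dye = 2.

2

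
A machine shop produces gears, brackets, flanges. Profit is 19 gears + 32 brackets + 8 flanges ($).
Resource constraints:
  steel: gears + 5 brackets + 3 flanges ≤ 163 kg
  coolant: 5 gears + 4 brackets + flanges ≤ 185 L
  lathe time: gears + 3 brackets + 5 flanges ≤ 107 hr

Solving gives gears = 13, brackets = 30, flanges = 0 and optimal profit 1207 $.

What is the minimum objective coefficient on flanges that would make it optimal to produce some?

15

Binding: steel and coolant. Non-binding: lathe time (4 unused).
By complementary slackness, y = 0 for the non-binding constraint.
The binding rows give the dual system: 1·y_steel + 5·y_coolant = 19 and 5·y_steel + 4·y_coolant = 32.
→ y_steel = 4 and y_coolant = 3.
flanges enters the basis when its profit ≥ yᵀa₃ = 4·3 + 3·1 = 15.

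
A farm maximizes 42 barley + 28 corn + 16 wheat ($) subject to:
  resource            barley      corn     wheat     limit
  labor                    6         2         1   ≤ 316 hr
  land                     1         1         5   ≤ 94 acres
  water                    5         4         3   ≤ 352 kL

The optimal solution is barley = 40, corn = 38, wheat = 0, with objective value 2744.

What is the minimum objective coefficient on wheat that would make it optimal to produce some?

20

Binding: labor and water. Non-binding: land (16 unused).
By complementary slackness, y = 0 for the non-binding constraint.
Dual feasibility on the basic columns requires 6·y_labor + 5·y_water = 42, 2·y_labor + 4·y_water = 28.
Solving: y_labor = 2, y_water = 6.
wheat enters the basis when its profit ≥ yᵀa₃ = 2·1 + 6·3 = 20.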